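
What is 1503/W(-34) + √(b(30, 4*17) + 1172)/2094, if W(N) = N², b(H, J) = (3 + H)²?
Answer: 1503/1156 + √2261/2094 ≈ 1.3229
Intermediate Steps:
1503/W(-34) + √(b(30, 4*17) + 1172)/2094 = 1503/((-34)²) + √((3 + 30)² + 1172)/2094 = 1503/1156 + √(33² + 1172)*(1/2094) = 1503*(1/1156) + √(1089 + 1172)*(1/2094) = 1503/1156 + √2261*(1/2094) = 1503/1156 + √2261/2094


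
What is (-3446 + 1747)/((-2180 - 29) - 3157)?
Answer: 1699/5366 ≈ 0.31662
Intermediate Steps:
(-3446 + 1747)/((-2180 - 29) - 3157) = -1699/(-2209 - 3157) = -1699/(-5366) = -1699*(-1/5366) = 1699/5366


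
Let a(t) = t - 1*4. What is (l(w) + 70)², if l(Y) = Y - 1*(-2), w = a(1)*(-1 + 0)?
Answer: 5625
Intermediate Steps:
a(t) = -4 + t (a(t) = t - 4 = -4 + t)
w = 3 (w = (-4 + 1)*(-1 + 0) = -3*(-1) = 3)
l(Y) = 2 + Y (l(Y) = Y + 2 = 2 + Y)
(l(w) + 70)² = ((2 + 3) + 70)² = (5 + 70)² = 75² = 5625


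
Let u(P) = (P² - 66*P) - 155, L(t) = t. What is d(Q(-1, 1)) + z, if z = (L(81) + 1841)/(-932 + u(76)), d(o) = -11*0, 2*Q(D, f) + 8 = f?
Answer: -1922/327 ≈ -5.8777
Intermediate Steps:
Q(D, f) = -4 + f/2
d(o) = 0
u(P) = -155 + P² - 66*P
z = -1922/327 (z = (81 + 1841)/(-932 + (-155 + 76² - 66*76)) = 1922/(-932 + (-155 + 5776 - 5016)) = 1922/(-932 + 605) = 1922/(-327) = 1922*(-1/327) = -1922/327 ≈ -5.8777)
d(Q(-1, 1)) + z = 0 - 1922/327 = -1922/327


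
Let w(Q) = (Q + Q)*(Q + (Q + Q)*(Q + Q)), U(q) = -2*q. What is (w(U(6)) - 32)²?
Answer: 184090624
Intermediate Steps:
w(Q) = 2*Q*(Q + 4*Q²) (w(Q) = (2*Q)*(Q + (2*Q)*(2*Q)) = (2*Q)*(Q + 4*Q²) = 2*Q*(Q + 4*Q²))
(w(U(6)) - 32)² = ((-2*6)²*(2 + 8*(-2*6)) - 32)² = ((-12)²*(2 + 8*(-12)) - 32)² = (144*(2 - 96) - 32)² = (144*(-94) - 32)² = (-13536 - 32)² = (-13568)² = 184090624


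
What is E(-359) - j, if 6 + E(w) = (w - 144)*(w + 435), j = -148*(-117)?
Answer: -55550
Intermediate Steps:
j = 17316
E(w) = -6 + (-144 + w)*(435 + w) (E(w) = -6 + (w - 144)*(w + 435) = -6 + (-144 + w)*(435 + w))
E(-359) - j = (-62646 + (-359)² + 291*(-359)) - 1*17316 = (-62646 + 128881 - 104469) - 17316 = -38234 - 17316 = -55550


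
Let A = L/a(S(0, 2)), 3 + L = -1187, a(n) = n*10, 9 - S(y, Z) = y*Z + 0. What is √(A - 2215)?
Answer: I*√20054/3 ≈ 47.204*I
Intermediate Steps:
S(y, Z) = 9 - Z*y (S(y, Z) = 9 - (y*Z + 0) = 9 - (Z*y + 0) = 9 - Z*y)
a(n) = 10*n
L = -1190 (L = -3 - 1187 = -1190)
A = -119/9 (A = -1190*1/(10*(9 - 1*2*0)) = -1190*1/(10*(9 + 0)) = -1190/(10*9) = -1190/90 = -1190*1/90 = -119/9 ≈ -13.222)
√(A - 2215) = √(-119/9 - 2215) = √(-20054/9) = I*√20054/3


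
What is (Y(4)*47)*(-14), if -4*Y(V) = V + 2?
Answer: 987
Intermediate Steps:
Y(V) = -1/2 - V/4 (Y(V) = -(V + 2)/4 = -(2 + V)/4 = -1/2 - V/4)
(Y(4)*47)*(-14) = ((-1/2 - 1/4*4)*47)*(-14) = ((-1/2 - 1)*47)*(-14) = -3/2*47*(-14) = -141/2*(-14) = 987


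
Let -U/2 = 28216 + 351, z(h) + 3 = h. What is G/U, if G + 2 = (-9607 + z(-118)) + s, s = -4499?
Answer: 14229/57134 ≈ 0.24905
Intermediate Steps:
z(h) = -3 + h
U = -57134 (U = -2*(28216 + 351) = -2*28567 = -57134)
G = -14229 (G = -2 + ((-9607 + (-3 - 118)) - 4499) = -2 + ((-9607 - 121) - 4499) = -2 + (-9728 - 4499) = -2 - 14227 = -14229)
G/U = -14229/(-57134) = -14229*(-1/57134) = 14229/57134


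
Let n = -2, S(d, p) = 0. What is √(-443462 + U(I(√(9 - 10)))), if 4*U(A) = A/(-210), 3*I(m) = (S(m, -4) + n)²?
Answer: I*√19556674270/210 ≈ 665.93*I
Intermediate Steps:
I(m) = 4/3 (I(m) = (0 - 2)²/3 = (⅓)*(-2)² = (⅓)*4 = 4/3)
U(A) = -A/840 (U(A) = (A/(-210))/4 = (A*(-1/210))/4 = (-A/210)/4 = -A/840)
√(-443462 + U(I(√(9 - 10)))) = √(-443462 - 1/840*4/3) = √(-443462 - 1/630) = √(-279381061/630) = I*√19556674270/210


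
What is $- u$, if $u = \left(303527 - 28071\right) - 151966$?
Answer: $-123490$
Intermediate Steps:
$u = 123490$ ($u = \left(303527 - 28071\right) - 151966 = 275456 - 151966 = 123490$)
$- u = \left(-1\right) 123490 = -123490$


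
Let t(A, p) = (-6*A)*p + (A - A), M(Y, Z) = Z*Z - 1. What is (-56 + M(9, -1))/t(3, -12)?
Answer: -7/27 ≈ -0.25926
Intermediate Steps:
M(Y, Z) = -1 + Z² (M(Y, Z) = Z² - 1 = -1 + Z²)
t(A, p) = -6*A*p (t(A, p) = -6*A*p + 0 = -6*A*p)
(-56 + M(9, -1))/t(3, -12) = (-56 + (-1 + (-1)²))/((-6*3*(-12))) = (-56 + (-1 + 1))/216 = (-56 + 0)*(1/216) = -56*1/216 = -7/27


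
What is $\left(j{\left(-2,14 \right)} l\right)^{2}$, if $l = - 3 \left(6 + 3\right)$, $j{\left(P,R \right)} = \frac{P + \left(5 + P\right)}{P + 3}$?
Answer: $729$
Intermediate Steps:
$j{\left(P,R \right)} = \frac{5 + 2 P}{3 + P}$
$l = -27$ ($l = \left(-3\right) 9 = -27$)
$\left(j{\left(-2,14 \right)} l\right)^{2} = \left(\frac{5 + 2 \left(-2\right)}{3 - 2} \left(-27\right)\right)^{2} = \left(\frac{5 - 4}{1} \left(-27\right)\right)^{2} = \left(1 \cdot 1 \left(-27\right)\right)^{2} = \left(1 \left(-27\right)\right)^{2} = \left(-27\right)^{2} = 729$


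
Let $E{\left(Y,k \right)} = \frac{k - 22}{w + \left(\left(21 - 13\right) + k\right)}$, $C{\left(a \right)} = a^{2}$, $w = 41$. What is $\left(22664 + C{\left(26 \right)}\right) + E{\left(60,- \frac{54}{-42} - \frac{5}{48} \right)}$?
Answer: $\frac{393528745}{16861} \approx 23340.0$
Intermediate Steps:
$E{\left(Y,k \right)} = \frac{-22 + k}{49 + k}$ ($E{\left(Y,k \right)} = \frac{k - 22}{41 + \left(\left(21 - 13\right) + k\right)} = \frac{-22 + k}{41 + \left(8 + k\right)} = \frac{-22 + k}{49 + k}$)
$\left(22664 + C{\left(26 \right)}\right) + E{\left(60,- \frac{54}{-42} - \frac{5}{48} \right)} = \left(22664 + 26^{2}\right) + \frac{-22 - \left(- \frac{9}{7} + \frac{5}{48}\right)}{49 - \left(- \frac{9}{7} + \frac{5}{48}\right)} = \left(22664 + 676\right) + \frac{-22 - - \frac{397}{336}}{49 - - \frac{397}{336}} = 23340 + \frac{-22 + \left(\frac{9}{7} - \frac{5}{48}\right)}{49 + \left(\frac{9}{7} - \frac{5}{48}\right)} = 23340 + \frac{-22 + \frac{397}{336}}{49 + \frac{397}{336}} = 23340 + \frac{1}{\frac{16861}{336}} \left(- \frac{6995}{336}\right) = 23340 + \frac{336}{16861} \left(- \frac{6995}{336}\right) = 23340 - \frac{6995}{16861} = \frac{393528745}{16861}$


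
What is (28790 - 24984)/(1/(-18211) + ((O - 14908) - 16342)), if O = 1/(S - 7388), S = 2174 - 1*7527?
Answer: -441546145953/3625411749851 ≈ -0.12179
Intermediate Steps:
S = -5353 (S = 2174 - 7527 = -5353)
O = -1/12741 (O = 1/(-5353 - 7388) = 1/(-12741) = -1/12741 ≈ -7.8487e-5)
(28790 - 24984)/(1/(-18211) + ((O - 14908) - 16342)) = (28790 - 24984)/(1/(-18211) + ((-1/12741 - 14908) - 16342)) = 3806/(-1/18211 + (-189942829/12741 - 16342)) = 3806/(-1/18211 - 398156251/12741) = 3806/(-7250823499702/232026351) = 3806*(-232026351/7250823499702) = -441546145953/3625411749851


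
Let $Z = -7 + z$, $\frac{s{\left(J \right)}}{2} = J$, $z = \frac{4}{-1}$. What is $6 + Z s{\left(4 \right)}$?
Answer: $-82$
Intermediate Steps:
$z = -4$ ($z = 4 \left(-1\right) = -4$)
$s{\left(J \right)} = 2 J$
$Z = -11$ ($Z = -7 - 4 = -11$)
$6 + Z s{\left(4 \right)} = 6 - 11 \cdot 2 \cdot 4 = 6 - 88 = -82$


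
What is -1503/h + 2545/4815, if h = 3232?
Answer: 197699/3112416 ≈ 0.063519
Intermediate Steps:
-1503/h + 2545/4815 = -1503/3232 + 2545/4815 = -1503*1/3232 + 2545*(1/4815) = -1503/3232 + 509/963 = 197699/3112416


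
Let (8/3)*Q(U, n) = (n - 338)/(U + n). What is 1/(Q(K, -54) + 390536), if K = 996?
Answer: 314/122628255 ≈ 2.5606e-6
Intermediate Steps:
Q(U, n) = 3*(-338 + n)/(8*(U + n)) (Q(U, n) = 3*((n - 338)/(U + n))/8 = 3*((-338 + n)/(U + n))/8 = 3*(-338 + n)/(8*(U + n)))
1/(Q(K, -54) + 390536) = 1/(3*(-338 - 54)/(8*(996 - 54)) + 390536) = 1/((3/8)*(-392)/942 + 390536) = 1/((3/8)*(1/942)*(-392) + 390536) = 1/(-49/314 + 390536) = 1/(122628255/314) = 314/122628255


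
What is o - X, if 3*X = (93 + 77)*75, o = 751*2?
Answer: -2748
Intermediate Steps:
o = 1502
X = 4250 (X = ((93 + 77)*75)/3 = (170*75)/3 = (⅓)*12750 = 4250)
o - X = 1502 - 1*4250 = 1502 - 4250 = -2748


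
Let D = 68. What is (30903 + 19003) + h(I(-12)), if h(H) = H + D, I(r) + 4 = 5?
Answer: 49975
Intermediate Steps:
I(r) = 1 (I(r) = -4 + 5 = 1)
h(H) = 68 + H (h(H) = H + 68 = 68 + H)
(30903 + 19003) + h(I(-12)) = (30903 + 19003) + (68 + 1) = 49906 + 69 = 49975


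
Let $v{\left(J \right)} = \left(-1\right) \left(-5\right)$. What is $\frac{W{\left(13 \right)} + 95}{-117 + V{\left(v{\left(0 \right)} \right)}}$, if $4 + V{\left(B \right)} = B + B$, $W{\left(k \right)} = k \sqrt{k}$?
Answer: $- \frac{95}{111} - \frac{13 \sqrt{13}}{111} \approx -1.2781$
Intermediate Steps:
$W{\left(k \right)} = k^{\frac{3}{2}}$
$v{\left(J \right)} = 5$
$V{\left(B \right)} = -4 + 2 B$ ($V{\left(B \right)} = -4 + \left(B + B\right) = -4 + 2 B$)
$\frac{W{\left(13 \right)} + 95}{-117 + V{\left(v{\left(0 \right)} \right)}} = \frac{13^{\frac{3}{2}} + 95}{-117 + \left(-4 + 2 \cdot 5\right)} = \frac{13 \sqrt{13} + 95}{-117 + \left(-4 + 10\right)} = \frac{95 + 13 \sqrt{13}}{-117 + 6} = \frac{95 + 13 \sqrt{13}}{-111} = \left(95 + 13 \sqrt{13}\right) \left(- \frac{1}{111}\right) = - \frac{95}{111} - \frac{13 \sqrt{13}}{111}$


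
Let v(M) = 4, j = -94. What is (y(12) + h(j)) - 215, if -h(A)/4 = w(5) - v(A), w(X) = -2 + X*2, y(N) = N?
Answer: -219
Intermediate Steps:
w(X) = -2 + 2*X
h(A) = -16 (h(A) = -4*((-2 + 2*5) - 1*4) = -4*((-2 + 10) - 4) = -4*(8 - 4) = -4*4 = -16)
(y(12) + h(j)) - 215 = (12 - 16) - 215 = -4 - 215 = -219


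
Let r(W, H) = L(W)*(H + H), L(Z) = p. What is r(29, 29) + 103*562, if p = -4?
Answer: 57654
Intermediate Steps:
L(Z) = -4
r(W, H) = -8*H (r(W, H) = -4*(H + H) = -8*H)
r(29, 29) + 103*562 = -8*29 + 103*562 = -232 + 57886 = 57654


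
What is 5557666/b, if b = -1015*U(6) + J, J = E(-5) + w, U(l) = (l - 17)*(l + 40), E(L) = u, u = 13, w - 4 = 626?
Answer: 5557666/514233 ≈ 10.808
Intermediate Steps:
w = 630 (w = 4 + 626 = 630)
E(L) = 13
U(l) = (-17 + l)*(40 + l)
J = 643 (J = 13 + 630 = 643)
b = 514233 (b = -1015*(-680 + 6² + 23*6) + 643 = -1015*(-680 + 36 + 138) + 643 = -1015*(-506) + 643 = 513590 + 643 = 514233)
5557666/b = 5557666/514233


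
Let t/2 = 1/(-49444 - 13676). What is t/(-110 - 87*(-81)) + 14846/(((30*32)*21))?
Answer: 1934678747/2627180640 ≈ 0.73641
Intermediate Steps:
t = -1/31560 (t = 2/(-49444 - 13676) = 2/(-63120) = 2*(-1/63120) = -1/31560 ≈ -3.1686e-5)
t/(-110 - 87*(-81)) + 14846/(((30*32)*21)) = -1/(31560*(-110 - 87*(-81))) + 14846/(((30*32)*21)) = -1/(31560*(-110 + 7047)) + 14846/((960*21)) = -1/31560/6937 + 14846/20160 = -1/31560*1/6937 + 14846*(1/20160) = -1/218931720 + 7423/10080 = 1934678747/2627180640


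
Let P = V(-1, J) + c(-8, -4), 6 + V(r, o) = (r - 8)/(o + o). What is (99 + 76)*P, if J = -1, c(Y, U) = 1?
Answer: -175/2 ≈ -87.500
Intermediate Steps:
V(r, o) = -6 + (-8 + r)/(2*o) (V(r, o) = -6 + (r - 8)/(o + o) = -6 + (-8 + r)/((2*o)) = -6 + (-8 + r)*(1/(2*o)) = -6 + (-8 + r)/(2*o))
P = -1/2 (P = (1/2)*(-8 - 1 - 12*(-1))/(-1) + 1 = (1/2)*(-1)*(-8 - 1 + 12) + 1 = (1/2)*(-1)*3 + 1 = -3/2 + 1 = -1/2 ≈ -0.50000)
(99 + 76)*P = (99 + 76)*(-1/2) = 175*(-1/2) = -175/2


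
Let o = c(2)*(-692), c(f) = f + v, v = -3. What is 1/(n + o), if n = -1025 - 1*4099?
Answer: -1/4432 ≈ -0.00022563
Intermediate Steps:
c(f) = -3 + f (c(f) = f - 3 = -3 + f)
o = 692 (o = (-3 + 2)*(-692) = -1*(-692) = 692)
n = -5124 (n = -1025 - 4099 = -5124)
1/(n + o) = 1/(-5124 + 692) = 1/(-4432) = -1/4432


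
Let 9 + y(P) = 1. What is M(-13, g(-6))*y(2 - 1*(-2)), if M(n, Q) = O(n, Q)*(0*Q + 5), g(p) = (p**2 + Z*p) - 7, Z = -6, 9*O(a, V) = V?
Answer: -2600/9 ≈ -288.89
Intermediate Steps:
O(a, V) = V/9
y(P) = -8 (y(P) = -9 + 1 = -8)
g(p) = -7 + p**2 - 6*p (g(p) = (p**2 - 6*p) - 7 = -7 + p**2 - 6*p)
M(n, Q) = 5*Q/9 (M(n, Q) = (Q/9)*(0*Q + 5) = (Q/9)*(0 + 5) = (Q/9)*5 = 5*Q/9)
M(-13, g(-6))*y(2 - 1*(-2)) = (5*(-7 + (-6)**2 - 6*(-6))/9)*(-8) = (5*(-7 + 36 + 36)/9)*(-8) = ((5/9)*65)*(-8) = (325/9)*(-8) = -2600/9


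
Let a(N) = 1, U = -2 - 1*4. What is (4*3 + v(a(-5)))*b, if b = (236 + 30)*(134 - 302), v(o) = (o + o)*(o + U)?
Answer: -89376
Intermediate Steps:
U = -6 (U = -2 - 4 = -6)
v(o) = 2*o*(-6 + o) (v(o) = (o + o)*(o - 6) = (2*o)*(-6 + o) = 2*o*(-6 + o))
b = -44688 (b = 266*(-168) = -44688)
(4*3 + v(a(-5)))*b = (4*3 + 2*1*(-6 + 1))*(-44688) = (12 + 2*1*(-5))*(-44688) = (12 - 10)*(-44688) = 2*(-44688) = -89376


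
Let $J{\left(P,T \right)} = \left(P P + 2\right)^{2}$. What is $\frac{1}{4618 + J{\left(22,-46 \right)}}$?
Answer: $\frac{1}{240814} \approx 4.1526 \cdot 10^{-6}$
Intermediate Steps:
$J{\left(P,T \right)} = \left(2 + P^{2}\right)^{2}$ ($J{\left(P,T \right)} = \left(P^{2} + 2\right)^{2} = \left(2 + P^{2}\right)^{2}$)
$\frac{1}{4618 + J{\left(22,-46 \right)}} = \frac{1}{4618 + \left(2 + 22^{2}\right)^{2}} = \frac{1}{4618 + \left(2 + 484\right)^{2}} = \frac{1}{4618 + 486^{2}} = \frac{1}{4618 + 236196} = \frac{1}{240814}$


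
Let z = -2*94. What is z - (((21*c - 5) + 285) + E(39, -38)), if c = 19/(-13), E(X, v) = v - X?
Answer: -4684/13 ≈ -360.31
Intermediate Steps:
z = -188
c = -19/13 (c = 19*(-1/13) = -19/13 ≈ -1.4615)
z - (((21*c - 5) + 285) + E(39, -38)) = -188 - (((21*(-19/13) - 5) + 285) + (-38 - 1*39)) = -188 - (((-399/13 - 5) + 285) + (-38 - 39)) = -188 - ((-464/13 + 285) - 77) = -188 - (3241/13 - 77) = -188 - 1*2240/13 = -188 - 2240/13 = -4684/13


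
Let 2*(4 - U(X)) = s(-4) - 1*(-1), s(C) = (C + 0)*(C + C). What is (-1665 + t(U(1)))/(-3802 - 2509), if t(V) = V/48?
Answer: 159865/605856 ≈ 0.26387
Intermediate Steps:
s(C) = 2*C² (s(C) = C*(2*C) = 2*C²)
U(X) = -25/2 (U(X) = 4 - (2*(-4)² - 1*(-1))/2 = 4 - (2*16 + 1)/2 = 4 - (32 + 1)/2 = 4 - ½*33 = 4 - 33/2 = -25/2)
t(V) = V/48 (t(V) = V*(1/48) = V/48)
(-1665 + t(U(1)))/(-3802 - 2509) = (-1665 + (1/48)*(-25/2))/(-3802 - 2509) = (-1665 - 25/96)/(-6311) = -159865/96*(-1/6311) = 159865/605856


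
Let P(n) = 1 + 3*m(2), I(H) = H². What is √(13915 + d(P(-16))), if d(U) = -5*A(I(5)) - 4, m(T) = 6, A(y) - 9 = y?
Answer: √13741 ≈ 117.22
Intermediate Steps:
A(y) = 9 + y
P(n) = 19 (P(n) = 1 + 3*6 = 1 + 18 = 19)
d(U) = -174 (d(U) = -5*(9 + 5²) - 4 = -5*(9 + 25) - 4 = -5*34 - 4 = -170 - 4 = -174)
√(13915 + d(P(-16))) = √(13915 - 174) = √13741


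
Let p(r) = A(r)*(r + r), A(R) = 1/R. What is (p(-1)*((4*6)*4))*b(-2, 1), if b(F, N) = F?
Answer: -384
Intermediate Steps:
p(r) = 2 (p(r) = (r + r)/r = (2*r)/r = 2)
(p(-1)*((4*6)*4))*b(-2, 1) = (2*((4*6)*4))*(-2) = (2*(24*4))*(-2) = (2*96)*(-2) = 192*(-2) = -384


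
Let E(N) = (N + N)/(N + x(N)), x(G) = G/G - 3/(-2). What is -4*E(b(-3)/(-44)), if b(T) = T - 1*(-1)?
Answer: -1/7 ≈ -0.14286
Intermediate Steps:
b(T) = 1 + T (b(T) = T + 1 = 1 + T)
x(G) = 5/2 (x(G) = 1 - 3*(-1/2) = 1 + 3/2 = 5/2)
E(N) = 2*N/(5/2 + N) (E(N) = (N + N)/(N + 5/2) = (2*N)/(5/2 + N) = 2*N/(5/2 + N))
-4*E(b(-3)/(-44)) = -16*(1 - 3)/(-44)/(5 + 2*((1 - 3)/(-44))) = -16*(-2*(-1/44))/(5 + 2*(-2*(-1/44))) = -16/(22*(5 + 2*(1/22))) = -16/(22*(5 + 1/11)) = -16/(22*56/11) = -16*11/(22*56) = -4*1/28 = -1/7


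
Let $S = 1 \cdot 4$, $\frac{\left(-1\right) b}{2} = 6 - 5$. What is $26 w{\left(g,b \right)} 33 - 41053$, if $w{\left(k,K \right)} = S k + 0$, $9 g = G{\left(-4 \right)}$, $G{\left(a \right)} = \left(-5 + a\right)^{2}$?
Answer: $-10165$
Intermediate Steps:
$b = -2$ ($b = - 2 \left(6 - 5\right) = \left(-2\right) 1 = -2$)
$S = 4$
$g = 9$ ($g = \frac{\left(-5 - 4\right)^{2}}{9} = \frac{\left(-9\right)^{2}}{9} = \frac{1}{9} \cdot 81 = 9$)
$w{\left(k,K \right)} = 4 k$ ($w{\left(k,K \right)} = 4 k + 0 = 4 k$)
$26 w{\left(g,b \right)} 33 - 41053 = 26 \cdot 4 \cdot 9 \cdot 33 - 41053 = 26 \cdot 36 \cdot 33 - 41053 = 936 \cdot 33 - 41053 = 30888 - 41053 = -10165$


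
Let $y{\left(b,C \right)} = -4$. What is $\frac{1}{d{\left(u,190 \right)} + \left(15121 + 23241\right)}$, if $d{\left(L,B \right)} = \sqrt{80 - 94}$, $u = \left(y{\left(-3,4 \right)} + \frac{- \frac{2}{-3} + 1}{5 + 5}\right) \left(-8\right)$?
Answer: $\frac{19181}{735821529} - \frac{i \sqrt{14}}{1471643058} \approx 2.6067 \cdot 10^{-5} - 2.5425 \cdot 10^{-9} i$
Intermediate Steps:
$u = \frac{92}{3}$ ($u = \left(-4 + \frac{- \frac{2}{-3} + 1}{5 + 5}\right) \left(-8\right) = \left(-4 + \frac{\left(-2\right) \left(- \frac{1}{3}\right) + 1}{10}\right) \left(-8\right) = \left(-4 + \left(\frac{2}{3} + 1\right) \frac{1}{10}\right) \left(-8\right) = \left(-4 + \frac{5}{3} \cdot \frac{1}{10}\right) \left(-8\right) = \left(-4 + \frac{1}{6}\right) \left(-8\right) = \left(- \frac{23}{6}\right) \left(-8\right) = \frac{92}{3} \approx 30.667$)
$d{\left(L,B \right)} = i \sqrt{14}$ ($d{\left(L,B \right)} = \sqrt{-14} = i \sqrt{14}$)
$\frac{1}{d{\left(u,190 \right)} + \left(15121 + 23241\right)} = \frac{1}{i \sqrt{14} + \left(15121 + 23241\right)} = \frac{1}{i \sqrt{14} + 38362} = \frac{1}{38362 + i \sqrt{14}}$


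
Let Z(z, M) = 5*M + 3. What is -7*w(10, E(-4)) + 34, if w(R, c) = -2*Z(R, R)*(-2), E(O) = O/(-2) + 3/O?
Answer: -1450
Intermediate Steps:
Z(z, M) = 3 + 5*M
E(O) = 3/O - O/2 (E(O) = O*(-½) + 3/O = -O/2 + 3/O = 3/O - O/2)
w(R, c) = 12 + 20*R (w(R, c) = -2*(3 + 5*R)*(-2) = -(6 + 10*R)*(-2) = (-6 - 10*R)*(-2) = 12 + 20*R)
-7*w(10, E(-4)) + 34 = -7*(12 + 20*10) + 34 = -7*(12 + 200) + 34 = -7*212 + 34 = -1484 + 34 = -1450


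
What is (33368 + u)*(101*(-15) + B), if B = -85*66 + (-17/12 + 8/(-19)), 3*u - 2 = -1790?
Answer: -4437653789/19 ≈ -2.3356e+8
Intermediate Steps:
u = -596 (u = 2/3 + (1/3)*(-1790) = 2/3 - 1790/3 = -596)
B = -1279499/228 (B = -5610 + (-17*1/12 + 8*(-1/19)) = -5610 + (-17/12 - 8/19) = -5610 - 419/228 = -1279499/228 ≈ -5611.8)
(33368 + u)*(101*(-15) + B) = (33368 - 596)*(101*(-15) - 1279499/228) = 32772*(-1515 - 1279499/228) = 32772*(-1624919/228) = -4437653789/19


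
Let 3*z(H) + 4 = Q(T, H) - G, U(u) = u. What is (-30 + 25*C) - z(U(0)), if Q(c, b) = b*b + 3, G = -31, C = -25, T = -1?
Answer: -665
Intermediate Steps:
Q(c, b) = 3 + b² (Q(c, b) = b² + 3 = 3 + b²)
z(H) = 10 + H²/3 (z(H) = -4/3 + ((3 + H²) - 1*(-31))/3 = -4/3 + ((3 + H²) + 31)/3 = -4/3 + (34 + H²)/3 = -4/3 + (34/3 + H²/3) = 10 + H²/3)
(-30 + 25*C) - z(U(0)) = (-30 + 25*(-25)) - (10 + (⅓)*0²) = (-30 - 625) - (10 + (⅓)*0) = -655 - (10 + 0) = -655 - 1*10 = -655 - 10 = -665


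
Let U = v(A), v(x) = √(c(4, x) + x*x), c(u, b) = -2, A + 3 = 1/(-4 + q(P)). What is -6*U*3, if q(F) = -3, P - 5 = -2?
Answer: -18*√386/7 ≈ -50.521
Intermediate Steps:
P = 3 (P = 5 - 2 = 3)
A = -22/7 (A = -3 + 1/(-4 - 3) = -3 + 1/(-7) = -3 - ⅐ = -22/7 ≈ -3.1429)
v(x) = √(-2 + x²) (v(x) = √(-2 + x*x) = √(-2 + x²))
U = √386/7 (U = √(-2 + (-22/7)²) = √(-2 + 484/49) = √(386/49) = √386/7 ≈ 2.8067)
-6*U*3 = -6*√386/7*3 = -18*√386/7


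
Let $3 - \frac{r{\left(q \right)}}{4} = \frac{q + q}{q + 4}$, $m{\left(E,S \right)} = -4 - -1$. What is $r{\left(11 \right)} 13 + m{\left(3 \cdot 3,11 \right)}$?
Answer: $\frac{1151}{15} \approx 76.733$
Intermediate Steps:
$m{\left(E,S \right)} = -3$ ($m{\left(E,S \right)} = -4 + 1 = -3$)
$r{\left(q \right)} = 12 - \frac{8 q}{4 + q}$ ($r{\left(q \right)} = 12 - 4 \frac{q + q}{q + 4} = 12 - 4 \frac{2 q}{4 + q} = 12 - \frac{8 q}{4 + q}$)
$r{\left(11 \right)} 13 + m{\left(3 \cdot 3,11 \right)} = \frac{4 \left(12 + 11\right)}{4 + 11} \cdot 13 - 3 = 4 \cdot \frac{1}{15} \cdot 23 \cdot 13 - 3 = \frac{92}{15} \cdot 13 - 3 = \frac{1196}{15} - 3 = \frac{1151}{15}$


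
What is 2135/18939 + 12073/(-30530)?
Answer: -163468997/578207670 ≈ -0.28272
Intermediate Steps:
2135/18939 + 12073/(-30530) = 2135*(1/18939) + 12073*(-1/30530) = 2135/18939 - 12073/30530 = -163468997/578207670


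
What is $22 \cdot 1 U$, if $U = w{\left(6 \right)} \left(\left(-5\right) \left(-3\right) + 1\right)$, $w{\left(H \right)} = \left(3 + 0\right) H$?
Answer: $6336$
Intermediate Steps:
$w{\left(H \right)} = 3 H$
$U = 288$ ($U = 3 \cdot 6 \left(\left(-5\right) \left(-3\right) + 1\right) = 18 \left(15 + 1\right) = 18 \cdot 16 = 288$)
$22 \cdot 1 U = 22 \cdot 1 \cdot 288 = 22 \cdot 288 = 6336$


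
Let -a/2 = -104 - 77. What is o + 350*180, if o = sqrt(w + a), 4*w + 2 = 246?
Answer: 63000 + 3*sqrt(47) ≈ 63021.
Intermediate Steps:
w = 61 (w = -1/2 + (1/4)*246 = -1/2 + 123/2 = 61)
a = 362 (a = -2*(-104 - 77) = -2*(-181) = 362)
o = 3*sqrt(47) (o = sqrt(61 + 362) = sqrt(423) = 3*sqrt(47) ≈ 20.567)
o + 350*180 = 3*sqrt(47) + 350*180 = 3*sqrt(47) + 63000 = 63000 + 3*sqrt(47)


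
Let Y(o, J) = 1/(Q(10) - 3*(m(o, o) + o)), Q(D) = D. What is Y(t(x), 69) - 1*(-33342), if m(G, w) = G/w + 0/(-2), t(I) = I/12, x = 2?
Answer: 433448/13 ≈ 33342.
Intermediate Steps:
t(I) = I/12 (t(I) = I*(1/12) = I/12)
m(G, w) = G/w (m(G, w) = G/w + 0*(-1/2) = G/w + 0 = G/w)
Y(o, J) = 1/(7 - 3*o) (Y(o, J) = 1/(10 - 3*(o/o + o)) = 1/(10 - 3*(1 + o)) = 1/(10 + (-3 - 3*o)) = 1/(7 - 3*o))
Y(t(x), 69) - 1*(-33342) = -1/(-7 + 3*((1/12)*2)) - 1*(-33342) = -1/(-7 + 3*(1/6)) + 33342 = -1/(-7 + 1/2) + 33342 = -1/(-13/2) + 33342 = -1*(-2/13) + 33342 = 2/13 + 33342 = 433448/13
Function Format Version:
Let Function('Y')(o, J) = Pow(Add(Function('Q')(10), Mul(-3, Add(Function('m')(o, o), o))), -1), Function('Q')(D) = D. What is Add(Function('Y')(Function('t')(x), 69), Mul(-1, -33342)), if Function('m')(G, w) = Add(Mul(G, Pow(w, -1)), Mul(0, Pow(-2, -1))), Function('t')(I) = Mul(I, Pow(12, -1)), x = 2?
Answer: Rational(433448, 13) ≈ 33342.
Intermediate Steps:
Function('t')(I) = Mul(Rational(1, 12), I) (Function('t')(I) = Mul(I, Rational(1, 12)) = Mul(Rational(1, 12), I))
Function('m')(G, w) = Mul(G, Pow(w, -1)) (Function('m')(G, w) = Add(Mul(G, Pow(w, -1)), Mul(0, Rational(-1, 2))) = Add(Mul(G, Pow(w, -1)), 0) = Mul(G, Pow(w, -1)))
Function('Y')(o, J) = Pow(Add(7, Mul(-3, o)), -1) (Function('Y')(o, J) = Pow(Add(10, Mul(-3, Add(Mul(o, Pow(o, -1)), o))), -1) = Pow(Add(10, Mul(-3, Add(1, o))), -1) = Pow(Add(10, Add(-3, Mul(-3, o))), -1) = Pow(Add(7, Mul(-3, o)), -1))
Add(Function('Y')(Function('t')(x), 69), Mul(-1, -33342)) = Add(Mul(-1, Pow(Add(-7, Mul(3, Mul(Rational(1, 12), 2))), -1)), Mul(-1, -33342)) = Add(Mul(-1, Pow(Add(-7, Mul(3, Rational(1, 6))), -1)), 33342) = Add(Mul(-1, Pow(Add(-7, Rational(1, 2)), -1)), 33342) = Add(Mul(-1, Pow(Rational(-13, 2), -1)), 33342) = Add(Mul(-1, Rational(-2, 13)), 33342) = Add(Rational(2, 13), 33342) = Rational(433448, 13)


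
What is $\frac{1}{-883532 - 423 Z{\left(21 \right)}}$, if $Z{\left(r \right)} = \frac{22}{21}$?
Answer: $- \frac{7}{6187826} \approx -1.1313 \cdot 10^{-6}$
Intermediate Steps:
$Z{\left(r \right)} = \frac{22}{21}$ ($Z{\left(r \right)} = 22 \cdot \frac{1}{21} = \frac{22}{21}$)
$\frac{1}{-883532 - 423 Z{\left(21 \right)}} = \frac{1}{-883532 - \frac{3102}{7}} = \frac{1}{- \frac{6187826}{7}} = - \frac{7}{6187826}$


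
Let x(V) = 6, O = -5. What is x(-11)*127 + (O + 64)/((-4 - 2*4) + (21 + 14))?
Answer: 17585/23 ≈ 764.57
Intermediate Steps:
x(-11)*127 + (O + 64)/((-4 - 2*4) + (21 + 14)) = 6*127 + (-5 + 64)/((-4 - 2*4) + (21 + 14)) = 762 + 59/((-4 - 8) + 35) = 762 + 59/(-12 + 35) = 762 + 59/23 = 17585/23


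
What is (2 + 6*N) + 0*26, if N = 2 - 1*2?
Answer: 2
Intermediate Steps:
N = 0 (N = 2 - 2 = 0)
(2 + 6*N) + 0*26 = (2 + 6*0) + 0*26 = (2 + 0) + 0 = 2 + 0 = 2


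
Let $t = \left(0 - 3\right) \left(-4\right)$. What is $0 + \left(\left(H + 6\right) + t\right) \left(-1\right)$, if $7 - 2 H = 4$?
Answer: $- \frac{39}{2} \approx -19.5$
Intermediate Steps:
$H = \frac{3}{2}$ ($H = \frac{7}{2} - 2 = \frac{3}{2} \approx 1.5$)
$t = 12$ ($t = \left(-3\right) \left(-4\right) = 12$)
$0 + \left(\left(H + 6\right) + t\right) \left(-1\right) = 0 + \left(\left(\frac{3}{2} + 6\right) + 12\right) \left(-1\right) = 0 + \left(\frac{15}{2} + 12\right) \left(-1\right) = 0 + \frac{39}{2} \left(-1\right) = 0 - \frac{39}{2} = - \frac{39}{2}$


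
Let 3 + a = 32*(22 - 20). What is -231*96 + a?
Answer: -22115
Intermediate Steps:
a = 61 (a = -3 + 32*(22 - 20) = -3 + 32*2 = -3 + 64 = 61)
-231*96 + a = -231*96 + 61 = -22176 + 61 = -22115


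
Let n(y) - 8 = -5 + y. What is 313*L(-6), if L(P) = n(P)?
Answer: -939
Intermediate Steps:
n(y) = 3 + y (n(y) = 8 + (-5 + y) = 3 + y)
L(P) = 3 + P
313*L(-6) = 313*(3 - 6) = 313*(-3) = -939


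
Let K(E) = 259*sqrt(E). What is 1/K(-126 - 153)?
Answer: -I*sqrt(31)/24087 ≈ -0.00023115*I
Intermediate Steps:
1/K(-126 - 153) = 1/(259*sqrt(-126 - 153)) = 1/(259*sqrt(-279)) = 1/(259*(3*I*sqrt(31))) = 1/(777*I*sqrt(31)) = -I*sqrt(31)/24087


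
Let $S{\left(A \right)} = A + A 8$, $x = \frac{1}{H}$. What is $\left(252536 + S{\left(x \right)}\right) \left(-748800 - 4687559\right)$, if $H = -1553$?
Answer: $- \frac{2132076932599241}{1553} \approx -1.3729 \cdot 10^{12}$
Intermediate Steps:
$x = - \frac{1}{1553}$ ($x = \frac{1}{-1553} = - \frac{1}{1553} \approx -0.00064391$)
$S{\left(A \right)} = 9 A$ ($S{\left(A \right)} = A + 8 A = 9 A$)
$\left(252536 + S{\left(x \right)}\right) \left(-748800 - 4687559\right) = \left(252536 + 9 \left(- \frac{1}{1553}\right)\right) \left(-748800 - 4687559\right) = \left(252536 - \frac{9}{1553}\right) \left(-5436359\right) = \frac{392188399}{1553} \left(-5436359\right) = - \frac{2132076932599241}{1553}$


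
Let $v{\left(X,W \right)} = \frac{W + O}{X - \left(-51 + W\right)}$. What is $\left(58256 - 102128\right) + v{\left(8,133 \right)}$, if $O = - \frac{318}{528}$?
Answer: $- \frac{285706115}{6512} \approx -43874.0$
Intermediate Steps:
$O = - \frac{53}{88}$ ($O = \left(-318\right) \frac{1}{528} = - \frac{53}{88} \approx -0.60227$)
$v{\left(X,W \right)} = \frac{- \frac{53}{88} + W}{51 + X - W}$ ($v{\left(X,W \right)} = \frac{W - \frac{53}{88}}{X - \left(-51 + W\right)} = \frac{- \frac{53}{88} + W}{51 + X - W}$)
$\left(58256 - 102128\right) + v{\left(8,133 \right)} = \left(58256 - 102128\right) + \frac{- \frac{53}{88} + 133}{51 + 8 - 133} = -43872 + \frac{1}{51 + 8 - 133} \cdot \frac{11651}{88} = -43872 + \frac{1}{-74} \cdot \frac{11651}{88} = -43872 - \frac{11651}{6512} = - \frac{285706115}{6512}$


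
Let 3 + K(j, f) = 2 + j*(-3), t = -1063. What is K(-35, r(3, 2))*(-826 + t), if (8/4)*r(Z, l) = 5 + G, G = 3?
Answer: -196456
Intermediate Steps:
r(Z, l) = 4 (r(Z, l) = (5 + 3)/2 = (½)*8 = 4)
K(j, f) = -1 - 3*j (K(j, f) = -3 + (2 + j*(-3)) = -3 + (2 - 3*j) = -1 - 3*j)
K(-35, r(3, 2))*(-826 + t) = (-1 - 3*(-35))*(-826 - 1063) = (-1 + 105)*(-1889) = 104*(-1889) = -196456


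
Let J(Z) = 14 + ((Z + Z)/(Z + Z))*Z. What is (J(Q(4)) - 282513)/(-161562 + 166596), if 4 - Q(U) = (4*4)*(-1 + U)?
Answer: -94181/1678 ≈ -56.127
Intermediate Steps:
Q(U) = 20 - 16*U (Q(U) = 4 - 4*4*(-1 + U) = 4 - 16*(-1 + U) = 4 - (-16 + 16*U) = 4 + (16 - 16*U) = 20 - 16*U)
J(Z) = 14 + Z (J(Z) = 14 + ((2*Z)/((2*Z)))*Z = 14 + ((2*Z)*(1/(2*Z)))*Z = 14 + 1*Z = 14 + Z)
(J(Q(4)) - 282513)/(-161562 + 166596) = ((14 + (20 - 16*4)) - 282513)/(-161562 + 166596) = ((14 + (20 - 64)) - 282513)/5034 = ((14 - 44) - 282513)*(1/5034) = (-30 - 282513)*(1/5034) = -282543*1/5034 = -94181/1678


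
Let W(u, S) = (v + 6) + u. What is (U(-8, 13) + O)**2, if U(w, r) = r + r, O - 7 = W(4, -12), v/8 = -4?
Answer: 121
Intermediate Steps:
v = -32 (v = 8*(-4) = -32)
W(u, S) = -26 + u (W(u, S) = (-32 + 6) + u = -26 + u)
O = -15 (O = 7 + (-26 + 4) = 7 - 22 = -15)
U(w, r) = 2*r
(U(-8, 13) + O)**2 = (2*13 - 15)**2 = (26 - 15)**2 = 11**2 = 121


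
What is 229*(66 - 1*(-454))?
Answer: 119080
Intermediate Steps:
229*(66 - 1*(-454)) = 229*(66 + 454) = 229*520 = 119080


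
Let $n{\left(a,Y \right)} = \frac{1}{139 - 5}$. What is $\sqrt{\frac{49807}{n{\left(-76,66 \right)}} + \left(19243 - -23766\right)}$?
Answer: $\sqrt{6717147} \approx 2591.7$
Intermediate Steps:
$n{\left(a,Y \right)} = \frac{1}{134}$
$\sqrt{\frac{49807}{n{\left(-76,66 \right)}} + \left(19243 - -23766\right)} = \sqrt{49807 \frac{1}{\frac{1}{134}} + \left(19243 - -23766\right)} = \sqrt{49807 \cdot 134 + \left(19243 + 23766\right)} = \sqrt{6674138 + 43009} = \sqrt{6717147}$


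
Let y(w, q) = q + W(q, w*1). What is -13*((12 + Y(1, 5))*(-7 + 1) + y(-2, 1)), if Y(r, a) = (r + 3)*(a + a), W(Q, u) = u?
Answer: 4069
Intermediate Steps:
y(w, q) = q + w (y(w, q) = q + w*1 = q + w)
Y(r, a) = 2*a*(3 + r) (Y(r, a) = (3 + r)*(2*a) = 2*a*(3 + r))
-13*((12 + Y(1, 5))*(-7 + 1) + y(-2, 1)) = -13*((12 + 2*5*(3 + 1))*(-7 + 1) + (1 - 2)) = -13*((12 + 2*5*4)*(-6) - 1) = -13*((12 + 40)*(-6) - 1) = -13*(52*(-6) - 1) = -13*(-312 - 1) = -13*(-313) = 4069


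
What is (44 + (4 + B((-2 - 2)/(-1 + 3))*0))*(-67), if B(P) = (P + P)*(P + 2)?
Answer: -3216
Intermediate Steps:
B(P) = 2*P*(2 + P) (B(P) = (2*P)*(2 + P) = 2*P*(2 + P))
(44 + (4 + B((-2 - 2)/(-1 + 3))*0))*(-67) = (44 + (4 + (2*((-2 - 2)/(-1 + 3))*(2 + (-2 - 2)/(-1 + 3)))*0))*(-67) = (44 + (4 + (2*(-4/2)*(2 - 4/2))*0))*(-67) = (44 + (4 + (2*(-4*1/2)*(2 - 4*1/2))*0))*(-67) = (44 + (4 + (2*(-2)*(2 - 2))*0))*(-67) = (44 + (4 + (2*(-2)*0)*0))*(-67) = (44 + (4 + 0*0))*(-67) = (44 + (4 + 0))*(-67) = (44 + 4)*(-67) = 48*(-67) = -3216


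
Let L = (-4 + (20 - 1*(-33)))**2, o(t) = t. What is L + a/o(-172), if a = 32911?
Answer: 380061/172 ≈ 2209.7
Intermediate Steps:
L = 2401 (L = (-4 + (20 + 33))**2 = (-4 + 53)**2 = 49**2 = 2401)
L + a/o(-172) = 2401 + 32911/(-172) = 2401 + 32911*(-1/172) = 2401 - 32911/172 = 380061/172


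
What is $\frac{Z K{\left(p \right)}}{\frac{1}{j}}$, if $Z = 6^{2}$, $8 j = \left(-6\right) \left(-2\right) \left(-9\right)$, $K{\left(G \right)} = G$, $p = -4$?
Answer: $1944$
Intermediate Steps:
$j = - \frac{27}{2}$ ($j = \frac{\left(-6\right) \left(-2\right) \left(-9\right)}{8} = \frac{12 \left(-9\right)}{8} = \frac{1}{8} \left(-108\right) = - \frac{27}{2} \approx -13.5$)
$Z = 36$
$\frac{Z K{\left(p \right)}}{\frac{1}{j}} = \frac{36 \left(-4\right)}{\frac{1}{- \frac{27}{2}}} = - \frac{144}{- \frac{2}{27}} = \left(-144\right) \left(- \frac{27}{2}\right) = 1944$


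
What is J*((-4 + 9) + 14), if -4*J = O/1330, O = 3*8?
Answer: -3/35 ≈ -0.085714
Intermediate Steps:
O = 24
J = -3/665 (J = -6/1330 = -¼*12/665 = -3/665 ≈ -0.0045113)
J*((-4 + 9) + 14) = -3*((-4 + 9) + 14)/665 = -3*(5 + 14)/665 = -3/665*19 = -3/35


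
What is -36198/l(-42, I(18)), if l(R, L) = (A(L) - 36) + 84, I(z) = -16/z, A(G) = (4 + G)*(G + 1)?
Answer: -1466019/1958 ≈ -748.73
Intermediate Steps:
A(G) = (1 + G)*(4 + G) (A(G) = (4 + G)*(1 + G) = (1 + G)*(4 + G))
l(R, L) = 52 + L² + 5*L (l(R, L) = ((4 + L² + 5*L) - 36) + 84 = (-32 + L² + 5*L) + 84 = 52 + L² + 5*L)
-36198/l(-42, I(18)) = -36198/(52 + (-16/18)² + 5*(-16/18)) = -36198/(52 + (-16*1/18)² + 5*(-16*1/18)) = -36198/(52 + (-8/9)² + 5*(-8/9)) = -36198/(52 + 64/81 - 40/9) = -36198/3916/81 = -36198*81/3916 = -1466019/1958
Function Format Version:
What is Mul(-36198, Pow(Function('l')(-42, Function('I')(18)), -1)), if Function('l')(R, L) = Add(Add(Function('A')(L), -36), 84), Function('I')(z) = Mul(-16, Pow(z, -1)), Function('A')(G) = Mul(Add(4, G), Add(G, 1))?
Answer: Rational(-1466019, 1958) ≈ -748.73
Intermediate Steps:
Function('A')(G) = Mul(Add(1, G), Add(4, G)) (Function('A')(G) = Mul(Add(4, G), Add(1, G)) = Mul(Add(1, G), Add(4, G)))
Function('l')(R, L) = Add(52, Pow(L, 2), Mul(5, L)) (Function('l')(R, L) = Add(Add(Add(4, Pow(L, 2), Mul(5, L)), -36), 84) = Add(Add(-32, Pow(L, 2), Mul(5, L)), 84) = Add(52, Pow(L, 2), Mul(5, L)))
Mul(-36198, Pow(Function('l')(-42, Function('I')(18)), -1)) = Mul(-36198, Pow(Add(52, Pow(Mul(-16, Pow(18, -1)), 2), Mul(5, Mul(-16, Pow(18, -1)))), -1)) = Mul(-36198, Pow(Add(52, Pow(Mul(-16, Rational(1, 18)), 2), Mul(5, Mul(-16, Rational(1, 18)))), -1)) = Mul(-36198, Pow(Add(52, Pow(Rational(-8, 9), 2), Mul(5, Rational(-8, 9))), -1)) = Mul(-36198, Pow(Add(52, Rational(64, 81), Rational(-40, 9)), -1)) = Mul(-36198, Pow(Rational(3916, 81), -1)) = Mul(-36198, Rational(81, 3916)) = Rational(-1466019, 1958)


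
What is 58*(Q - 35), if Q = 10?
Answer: -1450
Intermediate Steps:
58*(Q - 35) = 58*(10 - 35) = 58*(-25) = -1450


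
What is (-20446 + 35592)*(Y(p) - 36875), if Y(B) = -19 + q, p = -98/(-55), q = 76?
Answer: -557645428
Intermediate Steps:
p = 98/55 (p = -98*(-1/55) = 98/55 ≈ 1.7818)
Y(B) = 57 (Y(B) = -19 + 76 = 57)
(-20446 + 35592)*(Y(p) - 36875) = (-20446 + 35592)*(57 - 36875) = 15146*(-36818) = -557645428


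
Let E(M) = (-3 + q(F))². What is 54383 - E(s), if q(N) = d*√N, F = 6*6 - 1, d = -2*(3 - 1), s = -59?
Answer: 53814 - 24*√35 ≈ 53672.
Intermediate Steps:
d = -4 (d = -2*2 = -4)
F = 35 (F = 36 - 1 = 35)
q(N) = -4*√N
E(M) = (-3 - 4*√35)²
54383 - E(s) = 54383 - (569 + 24*√35) = 54383 + (-569 - 24*√35) = 53814 - 24*√35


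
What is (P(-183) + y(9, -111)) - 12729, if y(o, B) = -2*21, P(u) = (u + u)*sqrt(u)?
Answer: -12771 - 366*I*sqrt(183) ≈ -12771.0 - 4951.2*I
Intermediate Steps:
P(u) = 2*u**(3/2) (P(u) = (2*u)*sqrt(u) = 2*u**(3/2))
y(o, B) = -42
(P(-183) + y(9, -111)) - 12729 = (2*(-183)**(3/2) - 42) - 12729 = (2*(-183*I*sqrt(183)) - 42) - 12729 = (-366*I*sqrt(183) - 42) - 12729 = (-42 - 366*I*sqrt(183)) - 12729 = -12771 - 366*I*sqrt(183)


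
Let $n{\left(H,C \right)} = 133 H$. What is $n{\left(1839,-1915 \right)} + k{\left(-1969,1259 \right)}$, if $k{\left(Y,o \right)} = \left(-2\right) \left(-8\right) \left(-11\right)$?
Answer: $244411$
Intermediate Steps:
$k{\left(Y,o \right)} = -176$ ($k{\left(Y,o \right)} = 16 \left(-11\right) = -176$)
$n{\left(1839,-1915 \right)} + k{\left(-1969,1259 \right)} = 133 \cdot 1839 - 176 = 244587 - 176 = 244411$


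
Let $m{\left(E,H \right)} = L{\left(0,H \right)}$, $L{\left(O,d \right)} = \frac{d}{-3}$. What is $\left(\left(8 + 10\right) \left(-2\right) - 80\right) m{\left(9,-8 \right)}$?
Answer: $- \frac{928}{3} \approx -309.33$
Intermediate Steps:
$L{\left(O,d \right)} = - \frac{d}{3}$ ($L{\left(O,d \right)} = d \left(- \frac{1}{3}\right) = - \frac{d}{3}$)
$m{\left(E,H \right)} = - \frac{H}{3}$
$\left(\left(8 + 10\right) \left(-2\right) - 80\right) m{\left(9,-8 \right)} = \left(\left(8 + 10\right) \left(-2\right) - 80\right) \left(\left(- \frac{1}{3}\right) \left(-8\right)\right) = \left(18 \left(-2\right) - 80\right) \frac{8}{3} = \left(-36 - 80\right) \frac{8}{3} = \left(-116\right) \frac{8}{3} = - \frac{928}{3}$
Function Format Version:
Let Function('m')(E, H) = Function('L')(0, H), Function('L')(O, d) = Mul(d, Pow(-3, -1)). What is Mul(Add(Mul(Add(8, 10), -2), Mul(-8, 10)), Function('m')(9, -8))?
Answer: Rational(-928, 3) ≈ -309.33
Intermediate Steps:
Function('L')(O, d) = Mul(Rational(-1, 3), d) (Function('L')(O, d) = Mul(d, Rational(-1, 3)) = Mul(Rational(-1, 3), d))
Function('m')(E, H) = Mul(Rational(-1, 3), H)
Mul(Add(Mul(Add(8, 10), -2), Mul(-8, 10)), Function('m')(9, -8)) = Mul(Add(Mul(Add(8, 10), -2), Mul(-8, 10)), Mul(Rational(-1, 3), -8)) = Mul(Add(Mul(18, -2), -80), Rational(8, 3)) = Mul(Add(-36, -80), Rational(8, 3)) = Mul(-116, Rational(8, 3)) = Rational(-928, 3)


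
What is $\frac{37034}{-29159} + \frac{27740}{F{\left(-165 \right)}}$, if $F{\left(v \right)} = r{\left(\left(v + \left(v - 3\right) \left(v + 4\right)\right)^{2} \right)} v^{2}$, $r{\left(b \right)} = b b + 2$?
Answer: $- \frac{105319656624598256125189858}{82924228209663027355175865} \approx -1.2701$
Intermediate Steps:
$r{\left(b \right)} = 2 + b^{2}$ ($r{\left(b \right)} = b^{2} + 2 = 2 + b^{2}$)
$F{\left(v \right)} = v^{2} \left(2 + \left(v + \left(-3 + v\right) \left(4 + v\right)\right)^{4}\right)$ ($F{\left(v \right)} = \left(2 + \left(\left(v + \left(v - 3\right) \left(v + 4\right)\right)^{2}\right)^{2}\right) v^{2} = \left(2 + \left(\left(v + \left(-3 + v\right) \left(4 + v\right)\right)^{2}\right)^{2}\right) v^{2} = \left(2 + \left(v + \left(-3 + v\right) \left(4 + v\right)\right)^{4}\right) v^{2} = v^{2} \left(2 + \left(v + \left(-3 + v\right) \left(4 + v\right)\right)^{4}\right)$)
$\frac{37034}{-29159} + \frac{27740}{F{\left(-165 \right)}} = \frac{37034}{-29159} + \frac{27740}{\left(-165\right)^{2} \left(2 + \left(-12 + \left(-165\right)^{2} + 2 \left(-165\right)\right)^{4}\right)} = 37034 \left(- \frac{1}{29159}\right) + \frac{27740}{27225 \left(2 + \left(-12 + 27225 - 330\right)^{4}\right)} = - \frac{37034}{29159} + \frac{27740}{27225 \left(2 + 26883^{4}\right)} = - \frac{37034}{29159} + \frac{27740}{27225 \left(2 + 522289058899184721\right)} = - \frac{37034}{29159} + \frac{27740}{27225 \cdot 522289058899184723} = - \frac{37034}{29159} + \frac{27740}{14219319628530304083675} = - \frac{37034}{29159} + 27740 \cdot \frac{1}{14219319628530304083675} = - \frac{37034}{29159} + \frac{5548}{2843863925706060816735} = - \frac{105319656624598256125189858}{82924228209663027355175865}$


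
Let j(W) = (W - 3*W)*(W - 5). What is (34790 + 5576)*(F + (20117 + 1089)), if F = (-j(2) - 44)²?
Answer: 982589172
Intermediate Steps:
j(W) = -2*W*(-5 + W) (j(W) = (-2*W)*(-5 + W) = -2*W*(-5 + W))
F = 3136 (F = (-2*2*(5 - 1*2) - 44)² = (-2*2*(5 - 2) - 44)² = (-2*2*3 - 44)² = (-1*12 - 44)² = (-12 - 44)² = (-56)² = 3136)
(34790 + 5576)*(F + (20117 + 1089)) = (34790 + 5576)*(3136 + (20117 + 1089)) = 40366*(3136 + 21206) = 40366*24342 = 982589172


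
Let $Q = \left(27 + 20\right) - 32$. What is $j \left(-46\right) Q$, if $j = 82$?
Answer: $-56580$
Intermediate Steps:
$Q = 15$ ($Q = 47 - 32 = 15$)
$j \left(-46\right) Q = 82 \left(-46\right) 15 = \left(-3772\right) 15 = -56580$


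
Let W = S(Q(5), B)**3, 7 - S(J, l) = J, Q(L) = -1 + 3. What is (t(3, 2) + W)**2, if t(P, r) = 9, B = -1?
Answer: 17956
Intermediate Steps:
Q(L) = 2
S(J, l) = 7 - J
W = 125 (W = (7 - 1*2)**3 = (7 - 2)**3 = 5**3 = 125)
(t(3, 2) + W)**2 = (9 + 125)**2 = 134**2 = 17956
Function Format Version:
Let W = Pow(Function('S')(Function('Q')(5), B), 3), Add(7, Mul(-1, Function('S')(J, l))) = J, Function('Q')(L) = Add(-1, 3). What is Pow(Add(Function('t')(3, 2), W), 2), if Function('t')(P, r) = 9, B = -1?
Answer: 17956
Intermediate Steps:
Function('Q')(L) = 2
Function('S')(J, l) = Add(7, Mul(-1, J))
W = 125 (W = Pow(Add(7, Mul(-1, 2)), 3) = Pow(Add(7, -2), 3) = Pow(5, 3) = 125)
Pow(Add(Function('t')(3, 2), W), 2) = Pow(Add(9, 125), 2) = Pow(134, 2) = 17956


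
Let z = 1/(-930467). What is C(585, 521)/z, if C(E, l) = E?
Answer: -544323195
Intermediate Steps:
z = -1/930467 ≈ -1.0747e-6
C(585, 521)/z = 585/(-1/930467) = 585*(-930467) = -544323195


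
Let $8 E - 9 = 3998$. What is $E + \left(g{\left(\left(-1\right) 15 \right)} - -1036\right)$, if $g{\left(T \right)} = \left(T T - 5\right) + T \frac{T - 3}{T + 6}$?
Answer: $\frac{13815}{8} \approx 1726.9$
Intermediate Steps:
$E = \frac{4007}{8}$ ($E = \frac{9}{8} + \frac{1}{8} \cdot 3998 = \frac{9}{8} + \frac{1999}{4} = \frac{4007}{8} \approx 500.88$)
$g{\left(T \right)} = -5 + T^{2} + \frac{T \left(-3 + T\right)}{6 + T}$ ($g{\left(T \right)} = \left(T^{2} - 5\right) + T \frac{-3 + T}{6 + T} = \left(-5 + T^{2}\right) + T \frac{-3 + T}{6 + T} = \left(-5 + T^{2}\right) + \frac{T \left(-3 + T\right)}{6 + T} = -5 + T^{2} + \frac{T \left(-3 + T\right)}{6 + T}$)
$E + \left(g{\left(\left(-1\right) 15 \right)} - -1036\right) = \frac{4007}{8} + \left(\frac{-30 + \left(\left(-1\right) 15\right)^{3} - 8 \left(\left(-1\right) 15\right) + 7 \left(\left(-1\right) 15\right)^{2}}{6 - 15} - -1036\right) = \frac{4007}{8} + \left(\frac{-30 + \left(-15\right)^{3} - -120 + 7 \left(-15\right)^{2}}{6 - 15} + 1036\right) = \frac{4007}{8} + \left(\frac{-30 - 3375 + 120 + 7 \cdot 225}{-9} + 1036\right) = \frac{4007}{8} + \left(- \frac{-30 - 3375 + 120 + 1575}{9} + 1036\right) = \frac{4007}{8} + \left(\left(- \frac{1}{9}\right) \left(-1710\right) + 1036\right) = \frac{4007}{8} + \left(190 + 1036\right) = \frac{4007}{8} + 1226 = \frac{13815}{8}$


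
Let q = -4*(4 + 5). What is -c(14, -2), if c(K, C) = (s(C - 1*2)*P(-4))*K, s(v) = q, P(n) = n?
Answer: -2016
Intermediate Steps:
q = -36 (q = -4*9 = -36)
s(v) = -36
c(K, C) = 144*K (c(K, C) = (-36*(-4))*K = 144*K)
-c(14, -2) = -144*14 = -1*2016 = -2016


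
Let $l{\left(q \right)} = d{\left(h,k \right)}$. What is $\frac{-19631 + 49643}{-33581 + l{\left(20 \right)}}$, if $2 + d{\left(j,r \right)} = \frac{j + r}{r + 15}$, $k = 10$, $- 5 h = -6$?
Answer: $- \frac{1250500}{1399273} \approx -0.89368$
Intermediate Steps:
$h = \frac{6}{5}$ ($h = \left(- \frac{1}{5}\right) \left(-6\right) = \frac{6}{5} \approx 1.2$)
$d{\left(j,r \right)} = -2 + \frac{j + r}{15 + r}$ ($d{\left(j,r \right)} = -2 + \frac{j + r}{r + 15} = -2 + \frac{j + r}{15 + r}$)
$l{\left(q \right)} = - \frac{194}{125}$ ($l{\left(q \right)} = \frac{-30 + \frac{6}{5} - 10}{15 + 10} = \frac{-30 + \frac{6}{5} - 10}{25} = \frac{1}{25} \left(- \frac{194}{5}\right) = - \frac{194}{125}$)
$\frac{-19631 + 49643}{-33581 + l{\left(20 \right)}} = \frac{-19631 + 49643}{-33581 - \frac{194}{125}} = \frac{30012}{- \frac{4197819}{125}} = 30012 \left(- \frac{125}{4197819}\right) = - \frac{1250500}{1399273}$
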